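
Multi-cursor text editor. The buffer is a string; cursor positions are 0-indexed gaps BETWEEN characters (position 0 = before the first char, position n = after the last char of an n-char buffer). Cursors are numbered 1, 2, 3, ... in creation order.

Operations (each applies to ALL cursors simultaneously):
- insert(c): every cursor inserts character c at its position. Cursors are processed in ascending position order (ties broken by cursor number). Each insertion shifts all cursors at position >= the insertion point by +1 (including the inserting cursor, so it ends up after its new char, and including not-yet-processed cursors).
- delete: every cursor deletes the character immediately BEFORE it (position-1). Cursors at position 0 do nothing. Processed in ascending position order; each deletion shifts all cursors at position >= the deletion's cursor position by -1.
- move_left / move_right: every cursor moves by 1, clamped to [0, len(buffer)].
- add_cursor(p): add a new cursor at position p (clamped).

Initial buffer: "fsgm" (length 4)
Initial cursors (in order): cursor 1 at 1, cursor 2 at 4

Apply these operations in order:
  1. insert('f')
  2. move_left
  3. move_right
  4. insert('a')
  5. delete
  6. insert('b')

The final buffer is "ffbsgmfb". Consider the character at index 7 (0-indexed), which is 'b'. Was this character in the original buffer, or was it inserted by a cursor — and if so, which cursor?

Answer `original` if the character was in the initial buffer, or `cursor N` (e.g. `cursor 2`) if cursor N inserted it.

Answer: cursor 2

Derivation:
After op 1 (insert('f')): buffer="ffsgmf" (len 6), cursors c1@2 c2@6, authorship .1...2
After op 2 (move_left): buffer="ffsgmf" (len 6), cursors c1@1 c2@5, authorship .1...2
After op 3 (move_right): buffer="ffsgmf" (len 6), cursors c1@2 c2@6, authorship .1...2
After op 4 (insert('a')): buffer="ffasgmfa" (len 8), cursors c1@3 c2@8, authorship .11...22
After op 5 (delete): buffer="ffsgmf" (len 6), cursors c1@2 c2@6, authorship .1...2
After op 6 (insert('b')): buffer="ffbsgmfb" (len 8), cursors c1@3 c2@8, authorship .11...22
Authorship (.=original, N=cursor N): . 1 1 . . . 2 2
Index 7: author = 2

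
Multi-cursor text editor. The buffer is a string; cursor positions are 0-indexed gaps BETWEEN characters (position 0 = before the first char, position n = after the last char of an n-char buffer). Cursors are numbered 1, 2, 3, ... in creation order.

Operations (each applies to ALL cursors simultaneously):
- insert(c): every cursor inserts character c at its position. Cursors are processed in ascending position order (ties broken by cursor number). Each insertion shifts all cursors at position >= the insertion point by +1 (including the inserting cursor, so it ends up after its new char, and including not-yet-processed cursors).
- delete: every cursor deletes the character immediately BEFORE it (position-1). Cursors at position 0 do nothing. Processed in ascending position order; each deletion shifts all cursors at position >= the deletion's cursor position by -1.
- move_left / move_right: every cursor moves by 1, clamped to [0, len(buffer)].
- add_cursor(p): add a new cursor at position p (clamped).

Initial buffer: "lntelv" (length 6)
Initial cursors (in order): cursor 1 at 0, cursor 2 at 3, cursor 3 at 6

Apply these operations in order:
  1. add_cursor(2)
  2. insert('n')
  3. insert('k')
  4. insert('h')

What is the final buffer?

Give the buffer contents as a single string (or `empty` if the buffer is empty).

Answer: nkhlnnkhtnkhelvnkh

Derivation:
After op 1 (add_cursor(2)): buffer="lntelv" (len 6), cursors c1@0 c4@2 c2@3 c3@6, authorship ......
After op 2 (insert('n')): buffer="nlnntnelvn" (len 10), cursors c1@1 c4@4 c2@6 c3@10, authorship 1..4.2...3
After op 3 (insert('k')): buffer="nklnnktnkelvnk" (len 14), cursors c1@2 c4@6 c2@9 c3@14, authorship 11..44.22...33
After op 4 (insert('h')): buffer="nkhlnnkhtnkhelvnkh" (len 18), cursors c1@3 c4@8 c2@12 c3@18, authorship 111..444.222...333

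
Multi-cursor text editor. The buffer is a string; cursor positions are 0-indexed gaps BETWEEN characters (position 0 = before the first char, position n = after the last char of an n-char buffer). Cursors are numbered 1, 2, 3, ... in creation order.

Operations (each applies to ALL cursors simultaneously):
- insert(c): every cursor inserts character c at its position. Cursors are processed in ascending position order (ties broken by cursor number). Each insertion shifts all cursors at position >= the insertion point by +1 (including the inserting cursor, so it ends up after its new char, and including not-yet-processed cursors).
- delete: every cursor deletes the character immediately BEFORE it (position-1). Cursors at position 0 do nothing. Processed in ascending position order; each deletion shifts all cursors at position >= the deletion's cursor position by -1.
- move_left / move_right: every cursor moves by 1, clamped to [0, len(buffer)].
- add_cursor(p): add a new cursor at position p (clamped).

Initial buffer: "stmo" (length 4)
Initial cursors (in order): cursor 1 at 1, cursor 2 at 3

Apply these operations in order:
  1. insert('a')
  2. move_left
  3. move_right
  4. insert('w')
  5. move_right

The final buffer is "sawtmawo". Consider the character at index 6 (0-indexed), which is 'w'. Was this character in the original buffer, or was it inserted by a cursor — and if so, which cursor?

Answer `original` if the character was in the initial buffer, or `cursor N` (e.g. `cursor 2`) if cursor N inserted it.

Answer: cursor 2

Derivation:
After op 1 (insert('a')): buffer="satmao" (len 6), cursors c1@2 c2@5, authorship .1..2.
After op 2 (move_left): buffer="satmao" (len 6), cursors c1@1 c2@4, authorship .1..2.
After op 3 (move_right): buffer="satmao" (len 6), cursors c1@2 c2@5, authorship .1..2.
After op 4 (insert('w')): buffer="sawtmawo" (len 8), cursors c1@3 c2@7, authorship .11..22.
After op 5 (move_right): buffer="sawtmawo" (len 8), cursors c1@4 c2@8, authorship .11..22.
Authorship (.=original, N=cursor N): . 1 1 . . 2 2 .
Index 6: author = 2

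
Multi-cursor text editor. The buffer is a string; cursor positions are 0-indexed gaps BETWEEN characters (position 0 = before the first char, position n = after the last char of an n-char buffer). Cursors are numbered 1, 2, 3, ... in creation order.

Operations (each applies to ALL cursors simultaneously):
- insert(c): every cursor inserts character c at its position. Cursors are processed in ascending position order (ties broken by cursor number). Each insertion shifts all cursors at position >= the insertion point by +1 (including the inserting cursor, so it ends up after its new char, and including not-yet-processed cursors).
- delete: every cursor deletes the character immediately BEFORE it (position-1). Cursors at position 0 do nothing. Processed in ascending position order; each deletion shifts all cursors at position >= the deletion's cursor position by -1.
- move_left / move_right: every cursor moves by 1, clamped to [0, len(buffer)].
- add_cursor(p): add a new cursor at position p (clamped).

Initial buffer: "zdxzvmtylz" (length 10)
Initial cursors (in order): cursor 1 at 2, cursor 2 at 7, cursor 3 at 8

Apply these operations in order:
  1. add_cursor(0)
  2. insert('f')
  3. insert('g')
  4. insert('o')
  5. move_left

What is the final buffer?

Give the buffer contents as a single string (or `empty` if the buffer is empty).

Answer: fgozdfgoxzvmtfgoyfgolz

Derivation:
After op 1 (add_cursor(0)): buffer="zdxzvmtylz" (len 10), cursors c4@0 c1@2 c2@7 c3@8, authorship ..........
After op 2 (insert('f')): buffer="fzdfxzvmtfyflz" (len 14), cursors c4@1 c1@4 c2@10 c3@12, authorship 4..1.....2.3..
After op 3 (insert('g')): buffer="fgzdfgxzvmtfgyfglz" (len 18), cursors c4@2 c1@6 c2@13 c3@16, authorship 44..11.....22.33..
After op 4 (insert('o')): buffer="fgozdfgoxzvmtfgoyfgolz" (len 22), cursors c4@3 c1@8 c2@16 c3@20, authorship 444..111.....222.333..
After op 5 (move_left): buffer="fgozdfgoxzvmtfgoyfgolz" (len 22), cursors c4@2 c1@7 c2@15 c3@19, authorship 444..111.....222.333..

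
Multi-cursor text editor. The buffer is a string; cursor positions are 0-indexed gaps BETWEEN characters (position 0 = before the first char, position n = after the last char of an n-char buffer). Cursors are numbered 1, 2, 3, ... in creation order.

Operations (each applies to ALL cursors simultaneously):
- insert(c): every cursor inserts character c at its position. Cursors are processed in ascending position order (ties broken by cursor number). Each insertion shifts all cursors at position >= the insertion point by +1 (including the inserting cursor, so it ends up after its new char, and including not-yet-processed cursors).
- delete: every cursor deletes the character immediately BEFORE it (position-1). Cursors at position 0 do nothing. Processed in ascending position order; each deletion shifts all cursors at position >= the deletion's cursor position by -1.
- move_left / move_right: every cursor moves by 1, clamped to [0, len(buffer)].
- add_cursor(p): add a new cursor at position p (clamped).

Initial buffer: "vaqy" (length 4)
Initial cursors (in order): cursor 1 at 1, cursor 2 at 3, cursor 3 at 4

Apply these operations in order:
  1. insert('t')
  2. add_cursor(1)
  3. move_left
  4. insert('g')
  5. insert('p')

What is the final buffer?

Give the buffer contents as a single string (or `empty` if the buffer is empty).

After op 1 (insert('t')): buffer="vtaqtyt" (len 7), cursors c1@2 c2@5 c3@7, authorship .1..2.3
After op 2 (add_cursor(1)): buffer="vtaqtyt" (len 7), cursors c4@1 c1@2 c2@5 c3@7, authorship .1..2.3
After op 3 (move_left): buffer="vtaqtyt" (len 7), cursors c4@0 c1@1 c2@4 c3@6, authorship .1..2.3
After op 4 (insert('g')): buffer="gvgtaqgtygt" (len 11), cursors c4@1 c1@3 c2@7 c3@10, authorship 4.11..22.33
After op 5 (insert('p')): buffer="gpvgptaqgptygpt" (len 15), cursors c4@2 c1@5 c2@10 c3@14, authorship 44.111..222.333

Answer: gpvgptaqgptygpt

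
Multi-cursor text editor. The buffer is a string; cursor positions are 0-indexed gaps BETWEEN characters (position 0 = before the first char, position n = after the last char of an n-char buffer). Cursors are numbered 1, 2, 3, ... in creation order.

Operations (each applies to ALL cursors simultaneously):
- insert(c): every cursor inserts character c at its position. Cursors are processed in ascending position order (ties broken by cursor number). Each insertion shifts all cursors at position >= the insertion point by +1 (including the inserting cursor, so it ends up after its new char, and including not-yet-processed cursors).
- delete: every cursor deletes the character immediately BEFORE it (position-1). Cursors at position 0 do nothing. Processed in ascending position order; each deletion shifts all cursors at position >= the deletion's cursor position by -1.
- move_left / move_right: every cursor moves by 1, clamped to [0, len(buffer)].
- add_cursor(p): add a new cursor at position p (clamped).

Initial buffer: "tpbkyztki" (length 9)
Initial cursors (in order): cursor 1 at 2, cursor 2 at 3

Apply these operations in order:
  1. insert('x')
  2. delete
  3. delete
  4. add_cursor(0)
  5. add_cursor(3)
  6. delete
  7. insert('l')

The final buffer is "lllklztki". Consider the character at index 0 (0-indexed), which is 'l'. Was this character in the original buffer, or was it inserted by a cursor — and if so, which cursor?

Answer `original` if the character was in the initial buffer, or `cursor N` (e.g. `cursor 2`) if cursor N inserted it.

After op 1 (insert('x')): buffer="tpxbxkyztki" (len 11), cursors c1@3 c2@5, authorship ..1.2......
After op 2 (delete): buffer="tpbkyztki" (len 9), cursors c1@2 c2@3, authorship .........
After op 3 (delete): buffer="tkyztki" (len 7), cursors c1@1 c2@1, authorship .......
After op 4 (add_cursor(0)): buffer="tkyztki" (len 7), cursors c3@0 c1@1 c2@1, authorship .......
After op 5 (add_cursor(3)): buffer="tkyztki" (len 7), cursors c3@0 c1@1 c2@1 c4@3, authorship .......
After op 6 (delete): buffer="kztki" (len 5), cursors c1@0 c2@0 c3@0 c4@1, authorship .....
After op 7 (insert('l')): buffer="lllklztki" (len 9), cursors c1@3 c2@3 c3@3 c4@5, authorship 123.4....
Authorship (.=original, N=cursor N): 1 2 3 . 4 . . . .
Index 0: author = 1

Answer: cursor 1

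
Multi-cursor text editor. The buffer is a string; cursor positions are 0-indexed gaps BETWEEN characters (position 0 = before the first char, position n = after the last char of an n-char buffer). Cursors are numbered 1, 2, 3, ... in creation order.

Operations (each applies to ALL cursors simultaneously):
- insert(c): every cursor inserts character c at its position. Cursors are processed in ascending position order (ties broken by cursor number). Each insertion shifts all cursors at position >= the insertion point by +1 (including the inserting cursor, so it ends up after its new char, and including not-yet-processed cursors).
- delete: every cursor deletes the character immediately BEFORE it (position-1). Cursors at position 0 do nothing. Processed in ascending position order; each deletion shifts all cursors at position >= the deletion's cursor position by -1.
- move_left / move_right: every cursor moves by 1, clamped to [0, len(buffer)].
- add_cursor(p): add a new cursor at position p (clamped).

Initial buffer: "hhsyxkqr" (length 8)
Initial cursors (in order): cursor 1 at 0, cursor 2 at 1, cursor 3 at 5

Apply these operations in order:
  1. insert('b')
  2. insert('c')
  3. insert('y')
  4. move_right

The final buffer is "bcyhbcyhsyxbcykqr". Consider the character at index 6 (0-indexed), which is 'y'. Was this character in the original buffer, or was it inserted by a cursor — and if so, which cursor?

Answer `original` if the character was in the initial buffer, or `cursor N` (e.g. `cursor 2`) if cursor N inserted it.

Answer: cursor 2

Derivation:
After op 1 (insert('b')): buffer="bhbhsyxbkqr" (len 11), cursors c1@1 c2@3 c3@8, authorship 1.2....3...
After op 2 (insert('c')): buffer="bchbchsyxbckqr" (len 14), cursors c1@2 c2@5 c3@11, authorship 11.22....33...
After op 3 (insert('y')): buffer="bcyhbcyhsyxbcykqr" (len 17), cursors c1@3 c2@7 c3@14, authorship 111.222....333...
After op 4 (move_right): buffer="bcyhbcyhsyxbcykqr" (len 17), cursors c1@4 c2@8 c3@15, authorship 111.222....333...
Authorship (.=original, N=cursor N): 1 1 1 . 2 2 2 . . . . 3 3 3 . . .
Index 6: author = 2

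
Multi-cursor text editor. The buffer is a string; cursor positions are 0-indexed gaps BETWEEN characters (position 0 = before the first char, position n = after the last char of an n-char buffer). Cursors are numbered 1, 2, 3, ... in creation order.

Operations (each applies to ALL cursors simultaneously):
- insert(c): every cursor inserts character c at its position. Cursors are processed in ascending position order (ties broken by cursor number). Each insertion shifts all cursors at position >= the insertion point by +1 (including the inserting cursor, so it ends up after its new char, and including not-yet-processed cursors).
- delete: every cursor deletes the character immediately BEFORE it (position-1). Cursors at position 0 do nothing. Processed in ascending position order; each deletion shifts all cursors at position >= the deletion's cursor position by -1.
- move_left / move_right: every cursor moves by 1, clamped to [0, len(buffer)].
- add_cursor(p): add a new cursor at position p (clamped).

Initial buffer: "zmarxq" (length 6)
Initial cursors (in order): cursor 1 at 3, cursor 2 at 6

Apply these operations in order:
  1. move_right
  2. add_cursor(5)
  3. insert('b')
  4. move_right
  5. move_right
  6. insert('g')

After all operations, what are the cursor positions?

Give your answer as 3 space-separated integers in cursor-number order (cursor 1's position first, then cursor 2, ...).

After op 1 (move_right): buffer="zmarxq" (len 6), cursors c1@4 c2@6, authorship ......
After op 2 (add_cursor(5)): buffer="zmarxq" (len 6), cursors c1@4 c3@5 c2@6, authorship ......
After op 3 (insert('b')): buffer="zmarbxbqb" (len 9), cursors c1@5 c3@7 c2@9, authorship ....1.3.2
After op 4 (move_right): buffer="zmarbxbqb" (len 9), cursors c1@6 c3@8 c2@9, authorship ....1.3.2
After op 5 (move_right): buffer="zmarbxbqb" (len 9), cursors c1@7 c2@9 c3@9, authorship ....1.3.2
After op 6 (insert('g')): buffer="zmarbxbgqbgg" (len 12), cursors c1@8 c2@12 c3@12, authorship ....1.31.223

Answer: 8 12 12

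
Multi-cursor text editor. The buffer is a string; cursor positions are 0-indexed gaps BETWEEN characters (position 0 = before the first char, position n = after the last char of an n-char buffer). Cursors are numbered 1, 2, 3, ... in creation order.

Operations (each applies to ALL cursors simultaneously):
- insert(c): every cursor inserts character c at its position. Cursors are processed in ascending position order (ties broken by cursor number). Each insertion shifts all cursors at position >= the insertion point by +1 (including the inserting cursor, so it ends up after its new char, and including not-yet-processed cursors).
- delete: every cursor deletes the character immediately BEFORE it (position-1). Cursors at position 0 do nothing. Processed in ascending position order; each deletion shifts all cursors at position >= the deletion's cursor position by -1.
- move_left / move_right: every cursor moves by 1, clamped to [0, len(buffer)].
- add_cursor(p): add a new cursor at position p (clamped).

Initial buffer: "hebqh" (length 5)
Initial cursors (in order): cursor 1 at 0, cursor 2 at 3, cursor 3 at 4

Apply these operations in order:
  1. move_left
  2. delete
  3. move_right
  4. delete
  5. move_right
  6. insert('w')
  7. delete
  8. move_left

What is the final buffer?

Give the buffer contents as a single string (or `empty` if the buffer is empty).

Answer: h

Derivation:
After op 1 (move_left): buffer="hebqh" (len 5), cursors c1@0 c2@2 c3@3, authorship .....
After op 2 (delete): buffer="hqh" (len 3), cursors c1@0 c2@1 c3@1, authorship ...
After op 3 (move_right): buffer="hqh" (len 3), cursors c1@1 c2@2 c3@2, authorship ...
After op 4 (delete): buffer="h" (len 1), cursors c1@0 c2@0 c3@0, authorship .
After op 5 (move_right): buffer="h" (len 1), cursors c1@1 c2@1 c3@1, authorship .
After op 6 (insert('w')): buffer="hwww" (len 4), cursors c1@4 c2@4 c3@4, authorship .123
After op 7 (delete): buffer="h" (len 1), cursors c1@1 c2@1 c3@1, authorship .
After op 8 (move_left): buffer="h" (len 1), cursors c1@0 c2@0 c3@0, authorship .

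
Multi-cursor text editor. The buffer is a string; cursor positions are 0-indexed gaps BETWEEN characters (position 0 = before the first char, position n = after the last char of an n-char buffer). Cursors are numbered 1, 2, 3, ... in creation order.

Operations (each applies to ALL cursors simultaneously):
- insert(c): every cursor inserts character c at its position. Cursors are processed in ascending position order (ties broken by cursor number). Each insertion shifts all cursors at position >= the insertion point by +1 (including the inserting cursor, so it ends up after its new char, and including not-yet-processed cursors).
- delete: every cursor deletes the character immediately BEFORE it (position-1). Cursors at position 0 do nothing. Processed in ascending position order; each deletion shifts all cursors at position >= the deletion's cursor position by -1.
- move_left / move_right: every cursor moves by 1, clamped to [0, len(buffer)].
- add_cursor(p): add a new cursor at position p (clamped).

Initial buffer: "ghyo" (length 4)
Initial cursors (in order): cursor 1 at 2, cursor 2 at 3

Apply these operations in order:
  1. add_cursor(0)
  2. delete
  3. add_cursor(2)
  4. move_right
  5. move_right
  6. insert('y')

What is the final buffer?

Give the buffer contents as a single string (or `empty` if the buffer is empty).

Answer: goyyyy

Derivation:
After op 1 (add_cursor(0)): buffer="ghyo" (len 4), cursors c3@0 c1@2 c2@3, authorship ....
After op 2 (delete): buffer="go" (len 2), cursors c3@0 c1@1 c2@1, authorship ..
After op 3 (add_cursor(2)): buffer="go" (len 2), cursors c3@0 c1@1 c2@1 c4@2, authorship ..
After op 4 (move_right): buffer="go" (len 2), cursors c3@1 c1@2 c2@2 c4@2, authorship ..
After op 5 (move_right): buffer="go" (len 2), cursors c1@2 c2@2 c3@2 c4@2, authorship ..
After op 6 (insert('y')): buffer="goyyyy" (len 6), cursors c1@6 c2@6 c3@6 c4@6, authorship ..1234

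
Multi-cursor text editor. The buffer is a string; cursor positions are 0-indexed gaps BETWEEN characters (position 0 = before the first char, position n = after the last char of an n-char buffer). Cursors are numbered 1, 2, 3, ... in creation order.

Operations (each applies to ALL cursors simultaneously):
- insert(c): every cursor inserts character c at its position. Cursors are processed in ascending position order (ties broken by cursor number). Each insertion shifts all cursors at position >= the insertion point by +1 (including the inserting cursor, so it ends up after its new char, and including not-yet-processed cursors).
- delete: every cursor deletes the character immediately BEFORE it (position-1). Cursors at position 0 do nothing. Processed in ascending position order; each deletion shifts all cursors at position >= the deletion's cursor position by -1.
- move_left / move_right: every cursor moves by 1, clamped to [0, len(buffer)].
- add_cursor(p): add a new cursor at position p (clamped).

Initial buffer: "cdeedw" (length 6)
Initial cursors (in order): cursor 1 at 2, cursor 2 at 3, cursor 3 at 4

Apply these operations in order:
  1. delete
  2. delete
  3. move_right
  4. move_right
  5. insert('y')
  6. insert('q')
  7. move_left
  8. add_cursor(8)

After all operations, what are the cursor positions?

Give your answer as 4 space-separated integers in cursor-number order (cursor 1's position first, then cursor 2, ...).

Answer: 7 7 7 8

Derivation:
After op 1 (delete): buffer="cdw" (len 3), cursors c1@1 c2@1 c3@1, authorship ...
After op 2 (delete): buffer="dw" (len 2), cursors c1@0 c2@0 c3@0, authorship ..
After op 3 (move_right): buffer="dw" (len 2), cursors c1@1 c2@1 c3@1, authorship ..
After op 4 (move_right): buffer="dw" (len 2), cursors c1@2 c2@2 c3@2, authorship ..
After op 5 (insert('y')): buffer="dwyyy" (len 5), cursors c1@5 c2@5 c3@5, authorship ..123
After op 6 (insert('q')): buffer="dwyyyqqq" (len 8), cursors c1@8 c2@8 c3@8, authorship ..123123
After op 7 (move_left): buffer="dwyyyqqq" (len 8), cursors c1@7 c2@7 c3@7, authorship ..123123
After op 8 (add_cursor(8)): buffer="dwyyyqqq" (len 8), cursors c1@7 c2@7 c3@7 c4@8, authorship ..123123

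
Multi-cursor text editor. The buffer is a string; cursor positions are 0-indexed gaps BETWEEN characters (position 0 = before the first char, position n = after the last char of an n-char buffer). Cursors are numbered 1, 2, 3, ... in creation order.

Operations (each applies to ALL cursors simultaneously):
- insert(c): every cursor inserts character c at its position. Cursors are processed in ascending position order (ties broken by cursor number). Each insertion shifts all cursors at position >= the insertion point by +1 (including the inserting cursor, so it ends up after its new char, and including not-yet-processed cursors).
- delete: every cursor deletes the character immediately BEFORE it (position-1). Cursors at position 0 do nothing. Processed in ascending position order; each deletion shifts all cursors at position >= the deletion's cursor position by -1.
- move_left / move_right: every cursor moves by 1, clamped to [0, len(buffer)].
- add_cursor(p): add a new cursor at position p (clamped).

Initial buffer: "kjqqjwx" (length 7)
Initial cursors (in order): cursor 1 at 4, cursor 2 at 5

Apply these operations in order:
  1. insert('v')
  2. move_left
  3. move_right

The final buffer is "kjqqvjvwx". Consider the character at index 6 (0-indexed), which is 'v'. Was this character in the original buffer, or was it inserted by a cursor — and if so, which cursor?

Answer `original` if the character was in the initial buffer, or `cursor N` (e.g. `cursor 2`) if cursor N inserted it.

Answer: cursor 2

Derivation:
After op 1 (insert('v')): buffer="kjqqvjvwx" (len 9), cursors c1@5 c2@7, authorship ....1.2..
After op 2 (move_left): buffer="kjqqvjvwx" (len 9), cursors c1@4 c2@6, authorship ....1.2..
After op 3 (move_right): buffer="kjqqvjvwx" (len 9), cursors c1@5 c2@7, authorship ....1.2..
Authorship (.=original, N=cursor N): . . . . 1 . 2 . .
Index 6: author = 2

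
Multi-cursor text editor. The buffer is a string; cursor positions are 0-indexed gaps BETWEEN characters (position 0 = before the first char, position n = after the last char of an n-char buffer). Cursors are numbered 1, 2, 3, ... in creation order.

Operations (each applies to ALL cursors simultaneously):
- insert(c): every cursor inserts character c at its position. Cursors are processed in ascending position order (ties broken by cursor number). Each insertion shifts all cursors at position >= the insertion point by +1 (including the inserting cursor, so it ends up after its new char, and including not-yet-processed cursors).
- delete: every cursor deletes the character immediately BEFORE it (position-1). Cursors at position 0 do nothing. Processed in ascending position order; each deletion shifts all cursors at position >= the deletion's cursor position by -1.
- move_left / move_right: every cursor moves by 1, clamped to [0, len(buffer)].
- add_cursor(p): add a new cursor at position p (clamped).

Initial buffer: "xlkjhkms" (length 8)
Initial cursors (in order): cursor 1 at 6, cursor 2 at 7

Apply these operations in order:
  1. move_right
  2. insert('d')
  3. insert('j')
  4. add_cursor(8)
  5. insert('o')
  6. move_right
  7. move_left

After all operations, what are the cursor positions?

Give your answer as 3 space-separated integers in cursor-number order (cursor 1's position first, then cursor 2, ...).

After op 1 (move_right): buffer="xlkjhkms" (len 8), cursors c1@7 c2@8, authorship ........
After op 2 (insert('d')): buffer="xlkjhkmdsd" (len 10), cursors c1@8 c2@10, authorship .......1.2
After op 3 (insert('j')): buffer="xlkjhkmdjsdj" (len 12), cursors c1@9 c2@12, authorship .......11.22
After op 4 (add_cursor(8)): buffer="xlkjhkmdjsdj" (len 12), cursors c3@8 c1@9 c2@12, authorship .......11.22
After op 5 (insert('o')): buffer="xlkjhkmdojosdjo" (len 15), cursors c3@9 c1@11 c2@15, authorship .......1311.222
After op 6 (move_right): buffer="xlkjhkmdojosdjo" (len 15), cursors c3@10 c1@12 c2@15, authorship .......1311.222
After op 7 (move_left): buffer="xlkjhkmdojosdjo" (len 15), cursors c3@9 c1@11 c2@14, authorship .......1311.222

Answer: 11 14 9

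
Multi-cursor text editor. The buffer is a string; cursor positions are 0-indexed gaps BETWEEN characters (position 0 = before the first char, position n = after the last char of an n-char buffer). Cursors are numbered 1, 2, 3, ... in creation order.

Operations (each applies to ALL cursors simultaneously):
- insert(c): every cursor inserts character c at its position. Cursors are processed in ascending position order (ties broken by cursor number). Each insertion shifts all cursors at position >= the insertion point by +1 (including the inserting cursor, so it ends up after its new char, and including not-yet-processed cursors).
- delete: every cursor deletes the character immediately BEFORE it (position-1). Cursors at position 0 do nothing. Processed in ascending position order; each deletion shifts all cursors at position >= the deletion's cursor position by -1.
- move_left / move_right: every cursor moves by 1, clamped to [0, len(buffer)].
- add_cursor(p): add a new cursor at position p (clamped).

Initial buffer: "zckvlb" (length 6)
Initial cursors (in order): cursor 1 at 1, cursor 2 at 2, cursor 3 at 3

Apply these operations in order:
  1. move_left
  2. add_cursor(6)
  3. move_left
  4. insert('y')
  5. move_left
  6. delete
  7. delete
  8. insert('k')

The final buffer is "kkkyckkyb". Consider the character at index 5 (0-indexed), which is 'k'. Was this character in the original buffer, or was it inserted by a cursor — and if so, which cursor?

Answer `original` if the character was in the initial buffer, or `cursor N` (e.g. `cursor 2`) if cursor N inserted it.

Answer: original

Derivation:
After op 1 (move_left): buffer="zckvlb" (len 6), cursors c1@0 c2@1 c3@2, authorship ......
After op 2 (add_cursor(6)): buffer="zckvlb" (len 6), cursors c1@0 c2@1 c3@2 c4@6, authorship ......
After op 3 (move_left): buffer="zckvlb" (len 6), cursors c1@0 c2@0 c3@1 c4@5, authorship ......
After op 4 (insert('y')): buffer="yyzyckvlyb" (len 10), cursors c1@2 c2@2 c3@4 c4@9, authorship 12.3....4.
After op 5 (move_left): buffer="yyzyckvlyb" (len 10), cursors c1@1 c2@1 c3@3 c4@8, authorship 12.3....4.
After op 6 (delete): buffer="yyckvyb" (len 7), cursors c1@0 c2@0 c3@1 c4@5, authorship 23...4.
After op 7 (delete): buffer="yckyb" (len 5), cursors c1@0 c2@0 c3@0 c4@3, authorship 3..4.
After op 8 (insert('k')): buffer="kkkyckkyb" (len 9), cursors c1@3 c2@3 c3@3 c4@7, authorship 1233..44.
Authorship (.=original, N=cursor N): 1 2 3 3 . . 4 4 .
Index 5: author = original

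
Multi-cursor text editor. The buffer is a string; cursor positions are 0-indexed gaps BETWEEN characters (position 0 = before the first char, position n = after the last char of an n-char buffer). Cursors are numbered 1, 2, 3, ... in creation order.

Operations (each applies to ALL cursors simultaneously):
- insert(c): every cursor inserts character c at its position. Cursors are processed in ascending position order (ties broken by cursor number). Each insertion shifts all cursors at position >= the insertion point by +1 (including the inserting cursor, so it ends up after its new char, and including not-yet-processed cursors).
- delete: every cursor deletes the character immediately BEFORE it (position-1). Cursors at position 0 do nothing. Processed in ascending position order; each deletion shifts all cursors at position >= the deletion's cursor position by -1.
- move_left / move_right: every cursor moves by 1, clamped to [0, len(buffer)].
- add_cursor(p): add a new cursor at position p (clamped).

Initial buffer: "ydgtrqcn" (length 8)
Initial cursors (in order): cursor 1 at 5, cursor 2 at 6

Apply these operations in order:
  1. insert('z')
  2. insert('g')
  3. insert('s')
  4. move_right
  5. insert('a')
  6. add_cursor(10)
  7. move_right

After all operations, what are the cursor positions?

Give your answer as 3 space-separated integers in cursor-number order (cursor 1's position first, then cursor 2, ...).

Answer: 11 16 11

Derivation:
After op 1 (insert('z')): buffer="ydgtrzqzcn" (len 10), cursors c1@6 c2@8, authorship .....1.2..
After op 2 (insert('g')): buffer="ydgtrzgqzgcn" (len 12), cursors c1@7 c2@10, authorship .....11.22..
After op 3 (insert('s')): buffer="ydgtrzgsqzgscn" (len 14), cursors c1@8 c2@12, authorship .....111.222..
After op 4 (move_right): buffer="ydgtrzgsqzgscn" (len 14), cursors c1@9 c2@13, authorship .....111.222..
After op 5 (insert('a')): buffer="ydgtrzgsqazgscan" (len 16), cursors c1@10 c2@15, authorship .....111.1222.2.
After op 6 (add_cursor(10)): buffer="ydgtrzgsqazgscan" (len 16), cursors c1@10 c3@10 c2@15, authorship .....111.1222.2.
After op 7 (move_right): buffer="ydgtrzgsqazgscan" (len 16), cursors c1@11 c3@11 c2@16, authorship .....111.1222.2.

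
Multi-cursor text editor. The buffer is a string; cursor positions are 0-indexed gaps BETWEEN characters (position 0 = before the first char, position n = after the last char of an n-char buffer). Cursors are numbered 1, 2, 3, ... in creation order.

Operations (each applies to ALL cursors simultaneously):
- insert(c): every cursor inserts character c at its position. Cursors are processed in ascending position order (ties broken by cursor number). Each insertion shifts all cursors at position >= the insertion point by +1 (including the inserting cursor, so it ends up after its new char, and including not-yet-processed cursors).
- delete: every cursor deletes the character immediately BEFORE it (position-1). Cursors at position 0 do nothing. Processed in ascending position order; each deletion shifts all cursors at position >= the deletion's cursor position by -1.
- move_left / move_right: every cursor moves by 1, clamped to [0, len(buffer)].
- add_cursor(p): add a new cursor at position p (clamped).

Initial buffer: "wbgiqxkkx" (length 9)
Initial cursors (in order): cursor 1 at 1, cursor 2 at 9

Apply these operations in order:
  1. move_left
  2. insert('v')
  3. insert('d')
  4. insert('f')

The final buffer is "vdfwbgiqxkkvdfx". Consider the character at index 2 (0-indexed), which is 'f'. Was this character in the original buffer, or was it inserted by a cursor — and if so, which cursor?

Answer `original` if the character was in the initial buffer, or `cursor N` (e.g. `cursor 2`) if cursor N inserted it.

After op 1 (move_left): buffer="wbgiqxkkx" (len 9), cursors c1@0 c2@8, authorship .........
After op 2 (insert('v')): buffer="vwbgiqxkkvx" (len 11), cursors c1@1 c2@10, authorship 1........2.
After op 3 (insert('d')): buffer="vdwbgiqxkkvdx" (len 13), cursors c1@2 c2@12, authorship 11........22.
After op 4 (insert('f')): buffer="vdfwbgiqxkkvdfx" (len 15), cursors c1@3 c2@14, authorship 111........222.
Authorship (.=original, N=cursor N): 1 1 1 . . . . . . . . 2 2 2 .
Index 2: author = 1

Answer: cursor 1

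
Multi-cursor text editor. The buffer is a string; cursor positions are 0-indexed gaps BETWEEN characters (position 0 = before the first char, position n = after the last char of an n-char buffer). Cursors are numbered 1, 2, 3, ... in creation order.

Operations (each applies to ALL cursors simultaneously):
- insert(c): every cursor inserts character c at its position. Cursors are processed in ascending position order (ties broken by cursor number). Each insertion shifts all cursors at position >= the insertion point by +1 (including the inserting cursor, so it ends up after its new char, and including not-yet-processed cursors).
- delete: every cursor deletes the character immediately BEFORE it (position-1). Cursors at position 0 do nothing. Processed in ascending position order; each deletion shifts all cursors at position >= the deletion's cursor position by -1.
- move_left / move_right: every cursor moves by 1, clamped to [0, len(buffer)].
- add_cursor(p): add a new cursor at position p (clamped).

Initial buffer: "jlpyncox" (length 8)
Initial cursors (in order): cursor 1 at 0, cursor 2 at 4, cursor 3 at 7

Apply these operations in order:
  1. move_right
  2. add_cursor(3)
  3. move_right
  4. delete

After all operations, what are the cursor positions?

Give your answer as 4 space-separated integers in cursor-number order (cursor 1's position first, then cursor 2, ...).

After op 1 (move_right): buffer="jlpyncox" (len 8), cursors c1@1 c2@5 c3@8, authorship ........
After op 2 (add_cursor(3)): buffer="jlpyncox" (len 8), cursors c1@1 c4@3 c2@5 c3@8, authorship ........
After op 3 (move_right): buffer="jlpyncox" (len 8), cursors c1@2 c4@4 c2@6 c3@8, authorship ........
After op 4 (delete): buffer="jpno" (len 4), cursors c1@1 c4@2 c2@3 c3@4, authorship ....

Answer: 1 3 4 2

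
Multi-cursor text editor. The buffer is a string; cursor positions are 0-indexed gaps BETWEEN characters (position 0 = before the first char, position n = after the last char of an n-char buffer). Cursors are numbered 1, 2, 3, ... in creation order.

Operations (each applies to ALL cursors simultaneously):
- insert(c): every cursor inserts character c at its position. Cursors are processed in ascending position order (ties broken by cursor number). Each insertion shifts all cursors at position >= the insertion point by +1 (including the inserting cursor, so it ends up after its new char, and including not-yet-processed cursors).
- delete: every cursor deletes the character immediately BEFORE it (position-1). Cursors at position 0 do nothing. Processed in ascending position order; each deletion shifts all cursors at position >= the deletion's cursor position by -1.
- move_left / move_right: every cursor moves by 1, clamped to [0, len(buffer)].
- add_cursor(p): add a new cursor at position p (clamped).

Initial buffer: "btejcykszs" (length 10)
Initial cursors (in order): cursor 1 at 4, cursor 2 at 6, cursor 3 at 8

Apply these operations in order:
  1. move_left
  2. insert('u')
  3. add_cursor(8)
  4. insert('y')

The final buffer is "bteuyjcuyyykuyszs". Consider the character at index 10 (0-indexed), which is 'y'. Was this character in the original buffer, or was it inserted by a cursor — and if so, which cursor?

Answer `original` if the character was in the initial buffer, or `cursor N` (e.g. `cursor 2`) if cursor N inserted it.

Answer: cursor 4

Derivation:
After op 1 (move_left): buffer="btejcykszs" (len 10), cursors c1@3 c2@5 c3@7, authorship ..........
After op 2 (insert('u')): buffer="bteujcuykuszs" (len 13), cursors c1@4 c2@7 c3@10, authorship ...1..2..3...
After op 3 (add_cursor(8)): buffer="bteujcuykuszs" (len 13), cursors c1@4 c2@7 c4@8 c3@10, authorship ...1..2..3...
After op 4 (insert('y')): buffer="bteuyjcuyyykuyszs" (len 17), cursors c1@5 c2@9 c4@11 c3@14, authorship ...11..22.4.33...
Authorship (.=original, N=cursor N): . . . 1 1 . . 2 2 . 4 . 3 3 . . .
Index 10: author = 4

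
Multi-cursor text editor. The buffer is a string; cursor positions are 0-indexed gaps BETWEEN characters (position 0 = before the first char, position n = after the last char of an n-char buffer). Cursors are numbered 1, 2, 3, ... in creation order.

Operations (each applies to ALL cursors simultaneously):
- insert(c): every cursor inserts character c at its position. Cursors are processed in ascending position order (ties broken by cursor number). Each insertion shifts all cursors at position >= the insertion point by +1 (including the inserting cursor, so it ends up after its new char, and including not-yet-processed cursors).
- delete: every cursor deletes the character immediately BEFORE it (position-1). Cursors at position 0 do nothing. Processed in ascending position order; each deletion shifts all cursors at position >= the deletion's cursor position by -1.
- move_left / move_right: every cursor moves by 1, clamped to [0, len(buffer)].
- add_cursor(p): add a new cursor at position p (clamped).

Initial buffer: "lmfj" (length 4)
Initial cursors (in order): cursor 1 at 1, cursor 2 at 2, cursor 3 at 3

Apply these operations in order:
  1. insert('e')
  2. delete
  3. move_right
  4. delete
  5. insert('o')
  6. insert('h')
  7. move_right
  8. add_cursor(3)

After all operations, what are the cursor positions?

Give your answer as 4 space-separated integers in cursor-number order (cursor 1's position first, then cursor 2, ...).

After op 1 (insert('e')): buffer="lemefej" (len 7), cursors c1@2 c2@4 c3@6, authorship .1.2.3.
After op 2 (delete): buffer="lmfj" (len 4), cursors c1@1 c2@2 c3@3, authorship ....
After op 3 (move_right): buffer="lmfj" (len 4), cursors c1@2 c2@3 c3@4, authorship ....
After op 4 (delete): buffer="l" (len 1), cursors c1@1 c2@1 c3@1, authorship .
After op 5 (insert('o')): buffer="looo" (len 4), cursors c1@4 c2@4 c3@4, authorship .123
After op 6 (insert('h')): buffer="looohhh" (len 7), cursors c1@7 c2@7 c3@7, authorship .123123
After op 7 (move_right): buffer="looohhh" (len 7), cursors c1@7 c2@7 c3@7, authorship .123123
After op 8 (add_cursor(3)): buffer="looohhh" (len 7), cursors c4@3 c1@7 c2@7 c3@7, authorship .123123

Answer: 7 7 7 3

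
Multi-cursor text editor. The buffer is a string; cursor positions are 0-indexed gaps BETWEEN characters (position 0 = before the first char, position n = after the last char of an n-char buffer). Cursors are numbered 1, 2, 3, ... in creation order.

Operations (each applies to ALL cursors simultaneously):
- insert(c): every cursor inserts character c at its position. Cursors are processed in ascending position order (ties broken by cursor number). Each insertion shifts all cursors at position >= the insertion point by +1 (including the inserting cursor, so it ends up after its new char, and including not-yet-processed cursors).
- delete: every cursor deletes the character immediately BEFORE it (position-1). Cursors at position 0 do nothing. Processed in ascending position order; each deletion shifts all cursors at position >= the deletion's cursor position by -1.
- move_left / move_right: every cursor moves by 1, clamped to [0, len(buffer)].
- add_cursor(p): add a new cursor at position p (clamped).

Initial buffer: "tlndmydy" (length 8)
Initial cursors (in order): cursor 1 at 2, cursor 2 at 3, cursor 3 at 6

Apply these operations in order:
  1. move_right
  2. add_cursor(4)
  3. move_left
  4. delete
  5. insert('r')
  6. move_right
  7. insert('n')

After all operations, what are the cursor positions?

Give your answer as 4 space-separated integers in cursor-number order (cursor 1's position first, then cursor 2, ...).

Answer: 7 7 11 7

Derivation:
After op 1 (move_right): buffer="tlndmydy" (len 8), cursors c1@3 c2@4 c3@7, authorship ........
After op 2 (add_cursor(4)): buffer="tlndmydy" (len 8), cursors c1@3 c2@4 c4@4 c3@7, authorship ........
After op 3 (move_left): buffer="tlndmydy" (len 8), cursors c1@2 c2@3 c4@3 c3@6, authorship ........
After op 4 (delete): buffer="dmdy" (len 4), cursors c1@0 c2@0 c4@0 c3@2, authorship ....
After op 5 (insert('r')): buffer="rrrdmrdy" (len 8), cursors c1@3 c2@3 c4@3 c3@6, authorship 124..3..
After op 6 (move_right): buffer="rrrdmrdy" (len 8), cursors c1@4 c2@4 c4@4 c3@7, authorship 124..3..
After op 7 (insert('n')): buffer="rrrdnnnmrdny" (len 12), cursors c1@7 c2@7 c4@7 c3@11, authorship 124.124.3.3.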